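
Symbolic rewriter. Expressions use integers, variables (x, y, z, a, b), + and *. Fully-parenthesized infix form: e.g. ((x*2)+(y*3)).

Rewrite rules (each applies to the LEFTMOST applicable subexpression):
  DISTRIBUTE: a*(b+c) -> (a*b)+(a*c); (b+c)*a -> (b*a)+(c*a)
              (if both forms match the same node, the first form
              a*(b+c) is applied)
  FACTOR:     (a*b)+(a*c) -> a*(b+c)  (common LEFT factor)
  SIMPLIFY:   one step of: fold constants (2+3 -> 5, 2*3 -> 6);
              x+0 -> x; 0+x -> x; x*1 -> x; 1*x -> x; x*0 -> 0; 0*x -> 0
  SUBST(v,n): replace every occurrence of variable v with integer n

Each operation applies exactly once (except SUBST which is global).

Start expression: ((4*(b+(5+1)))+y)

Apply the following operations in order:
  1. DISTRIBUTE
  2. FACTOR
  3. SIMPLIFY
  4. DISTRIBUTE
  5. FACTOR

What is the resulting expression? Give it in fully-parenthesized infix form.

Start: ((4*(b+(5+1)))+y)
Apply DISTRIBUTE at L (target: (4*(b+(5+1)))): ((4*(b+(5+1)))+y) -> (((4*b)+(4*(5+1)))+y)
Apply FACTOR at L (target: ((4*b)+(4*(5+1)))): (((4*b)+(4*(5+1)))+y) -> ((4*(b+(5+1)))+y)
Apply SIMPLIFY at LRR (target: (5+1)): ((4*(b+(5+1)))+y) -> ((4*(b+6))+y)
Apply DISTRIBUTE at L (target: (4*(b+6))): ((4*(b+6))+y) -> (((4*b)+(4*6))+y)
Apply FACTOR at L (target: ((4*b)+(4*6))): (((4*b)+(4*6))+y) -> ((4*(b+6))+y)

Answer: ((4*(b+6))+y)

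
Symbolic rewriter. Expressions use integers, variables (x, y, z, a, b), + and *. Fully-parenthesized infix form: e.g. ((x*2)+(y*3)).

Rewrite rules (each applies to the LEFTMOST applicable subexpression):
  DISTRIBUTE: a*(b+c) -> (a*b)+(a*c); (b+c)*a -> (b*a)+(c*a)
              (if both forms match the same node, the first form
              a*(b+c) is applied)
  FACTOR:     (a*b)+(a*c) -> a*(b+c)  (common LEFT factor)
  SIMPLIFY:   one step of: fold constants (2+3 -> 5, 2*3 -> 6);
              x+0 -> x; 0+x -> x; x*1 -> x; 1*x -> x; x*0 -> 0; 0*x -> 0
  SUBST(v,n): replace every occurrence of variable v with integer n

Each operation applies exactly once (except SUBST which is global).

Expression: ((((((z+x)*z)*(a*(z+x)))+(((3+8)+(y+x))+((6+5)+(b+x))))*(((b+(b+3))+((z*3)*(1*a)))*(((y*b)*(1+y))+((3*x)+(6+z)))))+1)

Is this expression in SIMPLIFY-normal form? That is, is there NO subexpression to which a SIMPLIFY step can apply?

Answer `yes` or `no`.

Answer: no

Derivation:
Expression: ((((((z+x)*z)*(a*(z+x)))+(((3+8)+(y+x))+((6+5)+(b+x))))*(((b+(b+3))+((z*3)*(1*a)))*(((y*b)*(1+y))+((3*x)+(6+z)))))+1)
Scanning for simplifiable subexpressions (pre-order)...
  at root: ((((((z+x)*z)*(a*(z+x)))+(((3+8)+(y+x))+((6+5)+(b+x))))*(((b+(b+3))+((z*3)*(1*a)))*(((y*b)*(1+y))+((3*x)+(6+z)))))+1) (not simplifiable)
  at L: (((((z+x)*z)*(a*(z+x)))+(((3+8)+(y+x))+((6+5)+(b+x))))*(((b+(b+3))+((z*3)*(1*a)))*(((y*b)*(1+y))+((3*x)+(6+z))))) (not simplifiable)
  at LL: ((((z+x)*z)*(a*(z+x)))+(((3+8)+(y+x))+((6+5)+(b+x)))) (not simplifiable)
  at LLL: (((z+x)*z)*(a*(z+x))) (not simplifiable)
  at LLLL: ((z+x)*z) (not simplifiable)
  at LLLLL: (z+x) (not simplifiable)
  at LLLR: (a*(z+x)) (not simplifiable)
  at LLLRR: (z+x) (not simplifiable)
  at LLR: (((3+8)+(y+x))+((6+5)+(b+x))) (not simplifiable)
  at LLRL: ((3+8)+(y+x)) (not simplifiable)
  at LLRLL: (3+8) (SIMPLIFIABLE)
  at LLRLR: (y+x) (not simplifiable)
  at LLRR: ((6+5)+(b+x)) (not simplifiable)
  at LLRRL: (6+5) (SIMPLIFIABLE)
  at LLRRR: (b+x) (not simplifiable)
  at LR: (((b+(b+3))+((z*3)*(1*a)))*(((y*b)*(1+y))+((3*x)+(6+z)))) (not simplifiable)
  at LRL: ((b+(b+3))+((z*3)*(1*a))) (not simplifiable)
  at LRLL: (b+(b+3)) (not simplifiable)
  at LRLLR: (b+3) (not simplifiable)
  at LRLR: ((z*3)*(1*a)) (not simplifiable)
  at LRLRL: (z*3) (not simplifiable)
  at LRLRR: (1*a) (SIMPLIFIABLE)
  at LRR: (((y*b)*(1+y))+((3*x)+(6+z))) (not simplifiable)
  at LRRL: ((y*b)*(1+y)) (not simplifiable)
  at LRRLL: (y*b) (not simplifiable)
  at LRRLR: (1+y) (not simplifiable)
  at LRRR: ((3*x)+(6+z)) (not simplifiable)
  at LRRRL: (3*x) (not simplifiable)
  at LRRRR: (6+z) (not simplifiable)
Found simplifiable subexpr at path LLRLL: (3+8)
One SIMPLIFY step would give: ((((((z+x)*z)*(a*(z+x)))+((11+(y+x))+((6+5)+(b+x))))*(((b+(b+3))+((z*3)*(1*a)))*(((y*b)*(1+y))+((3*x)+(6+z)))))+1)
-> NOT in normal form.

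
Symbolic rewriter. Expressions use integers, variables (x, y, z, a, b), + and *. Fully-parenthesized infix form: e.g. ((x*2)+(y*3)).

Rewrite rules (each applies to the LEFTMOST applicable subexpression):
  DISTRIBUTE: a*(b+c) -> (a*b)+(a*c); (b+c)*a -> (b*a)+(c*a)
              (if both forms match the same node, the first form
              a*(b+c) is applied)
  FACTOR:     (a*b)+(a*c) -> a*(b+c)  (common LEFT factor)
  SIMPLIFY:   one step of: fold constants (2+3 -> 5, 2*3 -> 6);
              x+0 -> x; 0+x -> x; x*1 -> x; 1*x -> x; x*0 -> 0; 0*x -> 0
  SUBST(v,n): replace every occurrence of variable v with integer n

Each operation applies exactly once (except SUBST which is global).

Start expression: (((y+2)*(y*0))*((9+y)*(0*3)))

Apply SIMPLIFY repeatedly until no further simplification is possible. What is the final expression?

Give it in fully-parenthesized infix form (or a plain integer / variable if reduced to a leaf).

Start: (((y+2)*(y*0))*((9+y)*(0*3)))
Step 1: at LR: (y*0) -> 0; overall: (((y+2)*(y*0))*((9+y)*(0*3))) -> (((y+2)*0)*((9+y)*(0*3)))
Step 2: at L: ((y+2)*0) -> 0; overall: (((y+2)*0)*((9+y)*(0*3))) -> (0*((9+y)*(0*3)))
Step 3: at root: (0*((9+y)*(0*3))) -> 0; overall: (0*((9+y)*(0*3))) -> 0
Fixed point: 0

Answer: 0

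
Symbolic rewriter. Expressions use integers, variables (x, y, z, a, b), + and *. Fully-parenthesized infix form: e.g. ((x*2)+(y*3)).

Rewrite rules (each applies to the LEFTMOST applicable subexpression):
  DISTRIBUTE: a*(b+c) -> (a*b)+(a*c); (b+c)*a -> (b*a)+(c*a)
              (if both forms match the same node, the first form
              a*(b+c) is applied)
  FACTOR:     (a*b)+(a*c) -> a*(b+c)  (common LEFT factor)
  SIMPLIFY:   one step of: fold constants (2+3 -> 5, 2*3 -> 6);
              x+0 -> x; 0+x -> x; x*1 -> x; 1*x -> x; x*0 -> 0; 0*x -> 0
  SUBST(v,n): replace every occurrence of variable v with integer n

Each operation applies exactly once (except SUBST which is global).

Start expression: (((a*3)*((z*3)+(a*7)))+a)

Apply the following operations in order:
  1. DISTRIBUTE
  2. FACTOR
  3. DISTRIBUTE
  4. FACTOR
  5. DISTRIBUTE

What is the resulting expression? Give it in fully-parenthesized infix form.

Answer: ((((a*3)*(z*3))+((a*3)*(a*7)))+a)

Derivation:
Start: (((a*3)*((z*3)+(a*7)))+a)
Apply DISTRIBUTE at L (target: ((a*3)*((z*3)+(a*7)))): (((a*3)*((z*3)+(a*7)))+a) -> ((((a*3)*(z*3))+((a*3)*(a*7)))+a)
Apply FACTOR at L (target: (((a*3)*(z*3))+((a*3)*(a*7)))): ((((a*3)*(z*3))+((a*3)*(a*7)))+a) -> (((a*3)*((z*3)+(a*7)))+a)
Apply DISTRIBUTE at L (target: ((a*3)*((z*3)+(a*7)))): (((a*3)*((z*3)+(a*7)))+a) -> ((((a*3)*(z*3))+((a*3)*(a*7)))+a)
Apply FACTOR at L (target: (((a*3)*(z*3))+((a*3)*(a*7)))): ((((a*3)*(z*3))+((a*3)*(a*7)))+a) -> (((a*3)*((z*3)+(a*7)))+a)
Apply DISTRIBUTE at L (target: ((a*3)*((z*3)+(a*7)))): (((a*3)*((z*3)+(a*7)))+a) -> ((((a*3)*(z*3))+((a*3)*(a*7)))+a)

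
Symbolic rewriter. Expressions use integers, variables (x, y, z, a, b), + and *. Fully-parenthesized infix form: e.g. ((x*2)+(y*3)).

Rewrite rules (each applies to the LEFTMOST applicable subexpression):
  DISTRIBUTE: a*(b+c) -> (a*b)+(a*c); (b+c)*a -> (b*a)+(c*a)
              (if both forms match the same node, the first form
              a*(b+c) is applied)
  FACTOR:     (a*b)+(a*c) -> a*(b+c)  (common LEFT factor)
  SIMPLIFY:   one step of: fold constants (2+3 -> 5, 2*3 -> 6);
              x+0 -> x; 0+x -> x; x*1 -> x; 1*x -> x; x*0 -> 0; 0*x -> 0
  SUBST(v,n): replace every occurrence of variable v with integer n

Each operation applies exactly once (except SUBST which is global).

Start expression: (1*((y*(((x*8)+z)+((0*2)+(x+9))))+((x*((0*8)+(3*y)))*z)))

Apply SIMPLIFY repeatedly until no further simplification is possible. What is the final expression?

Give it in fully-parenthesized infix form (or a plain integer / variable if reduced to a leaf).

Answer: ((y*(((x*8)+z)+(x+9)))+((x*(3*y))*z))

Derivation:
Start: (1*((y*(((x*8)+z)+((0*2)+(x+9))))+((x*((0*8)+(3*y)))*z)))
Step 1: at root: (1*((y*(((x*8)+z)+((0*2)+(x+9))))+((x*((0*8)+(3*y)))*z))) -> ((y*(((x*8)+z)+((0*2)+(x+9))))+((x*((0*8)+(3*y)))*z)); overall: (1*((y*(((x*8)+z)+((0*2)+(x+9))))+((x*((0*8)+(3*y)))*z))) -> ((y*(((x*8)+z)+((0*2)+(x+9))))+((x*((0*8)+(3*y)))*z))
Step 2: at LRRL: (0*2) -> 0; overall: ((y*(((x*8)+z)+((0*2)+(x+9))))+((x*((0*8)+(3*y)))*z)) -> ((y*(((x*8)+z)+(0+(x+9))))+((x*((0*8)+(3*y)))*z))
Step 3: at LRR: (0+(x+9)) -> (x+9); overall: ((y*(((x*8)+z)+(0+(x+9))))+((x*((0*8)+(3*y)))*z)) -> ((y*(((x*8)+z)+(x+9)))+((x*((0*8)+(3*y)))*z))
Step 4: at RLRL: (0*8) -> 0; overall: ((y*(((x*8)+z)+(x+9)))+((x*((0*8)+(3*y)))*z)) -> ((y*(((x*8)+z)+(x+9)))+((x*(0+(3*y)))*z))
Step 5: at RLR: (0+(3*y)) -> (3*y); overall: ((y*(((x*8)+z)+(x+9)))+((x*(0+(3*y)))*z)) -> ((y*(((x*8)+z)+(x+9)))+((x*(3*y))*z))
Fixed point: ((y*(((x*8)+z)+(x+9)))+((x*(3*y))*z))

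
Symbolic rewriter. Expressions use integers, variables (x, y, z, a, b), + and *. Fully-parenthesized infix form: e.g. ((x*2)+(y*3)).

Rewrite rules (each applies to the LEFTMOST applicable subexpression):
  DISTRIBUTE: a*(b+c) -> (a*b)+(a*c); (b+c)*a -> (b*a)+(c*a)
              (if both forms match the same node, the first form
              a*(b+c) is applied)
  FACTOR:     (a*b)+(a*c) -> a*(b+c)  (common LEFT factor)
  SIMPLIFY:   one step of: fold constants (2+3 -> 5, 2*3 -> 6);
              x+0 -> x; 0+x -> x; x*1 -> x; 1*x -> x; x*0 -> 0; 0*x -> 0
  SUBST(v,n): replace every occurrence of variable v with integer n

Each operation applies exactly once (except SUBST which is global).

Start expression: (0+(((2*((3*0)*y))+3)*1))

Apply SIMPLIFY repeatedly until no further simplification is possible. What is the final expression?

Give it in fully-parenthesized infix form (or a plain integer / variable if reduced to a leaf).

Answer: 3

Derivation:
Start: (0+(((2*((3*0)*y))+3)*1))
Step 1: at root: (0+(((2*((3*0)*y))+3)*1)) -> (((2*((3*0)*y))+3)*1); overall: (0+(((2*((3*0)*y))+3)*1)) -> (((2*((3*0)*y))+3)*1)
Step 2: at root: (((2*((3*0)*y))+3)*1) -> ((2*((3*0)*y))+3); overall: (((2*((3*0)*y))+3)*1) -> ((2*((3*0)*y))+3)
Step 3: at LRL: (3*0) -> 0; overall: ((2*((3*0)*y))+3) -> ((2*(0*y))+3)
Step 4: at LR: (0*y) -> 0; overall: ((2*(0*y))+3) -> ((2*0)+3)
Step 5: at L: (2*0) -> 0; overall: ((2*0)+3) -> (0+3)
Step 6: at root: (0+3) -> 3; overall: (0+3) -> 3
Fixed point: 3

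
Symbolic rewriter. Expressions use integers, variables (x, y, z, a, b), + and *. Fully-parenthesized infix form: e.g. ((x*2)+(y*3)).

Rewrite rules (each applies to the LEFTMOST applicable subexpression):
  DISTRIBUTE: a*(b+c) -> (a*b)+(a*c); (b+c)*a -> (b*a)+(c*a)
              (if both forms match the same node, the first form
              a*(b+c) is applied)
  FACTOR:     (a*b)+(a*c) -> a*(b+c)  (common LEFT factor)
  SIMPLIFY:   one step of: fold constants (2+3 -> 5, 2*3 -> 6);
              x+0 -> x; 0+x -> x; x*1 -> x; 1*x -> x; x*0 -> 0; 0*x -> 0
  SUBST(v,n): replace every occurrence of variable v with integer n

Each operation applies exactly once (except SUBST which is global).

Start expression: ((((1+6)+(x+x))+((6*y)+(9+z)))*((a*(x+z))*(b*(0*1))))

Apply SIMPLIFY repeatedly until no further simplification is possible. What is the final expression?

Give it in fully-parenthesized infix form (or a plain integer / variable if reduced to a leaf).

Answer: 0

Derivation:
Start: ((((1+6)+(x+x))+((6*y)+(9+z)))*((a*(x+z))*(b*(0*1))))
Step 1: at LLL: (1+6) -> 7; overall: ((((1+6)+(x+x))+((6*y)+(9+z)))*((a*(x+z))*(b*(0*1)))) -> (((7+(x+x))+((6*y)+(9+z)))*((a*(x+z))*(b*(0*1))))
Step 2: at RRR: (0*1) -> 0; overall: (((7+(x+x))+((6*y)+(9+z)))*((a*(x+z))*(b*(0*1)))) -> (((7+(x+x))+((6*y)+(9+z)))*((a*(x+z))*(b*0)))
Step 3: at RR: (b*0) -> 0; overall: (((7+(x+x))+((6*y)+(9+z)))*((a*(x+z))*(b*0))) -> (((7+(x+x))+((6*y)+(9+z)))*((a*(x+z))*0))
Step 4: at R: ((a*(x+z))*0) -> 0; overall: (((7+(x+x))+((6*y)+(9+z)))*((a*(x+z))*0)) -> (((7+(x+x))+((6*y)+(9+z)))*0)
Step 5: at root: (((7+(x+x))+((6*y)+(9+z)))*0) -> 0; overall: (((7+(x+x))+((6*y)+(9+z)))*0) -> 0
Fixed point: 0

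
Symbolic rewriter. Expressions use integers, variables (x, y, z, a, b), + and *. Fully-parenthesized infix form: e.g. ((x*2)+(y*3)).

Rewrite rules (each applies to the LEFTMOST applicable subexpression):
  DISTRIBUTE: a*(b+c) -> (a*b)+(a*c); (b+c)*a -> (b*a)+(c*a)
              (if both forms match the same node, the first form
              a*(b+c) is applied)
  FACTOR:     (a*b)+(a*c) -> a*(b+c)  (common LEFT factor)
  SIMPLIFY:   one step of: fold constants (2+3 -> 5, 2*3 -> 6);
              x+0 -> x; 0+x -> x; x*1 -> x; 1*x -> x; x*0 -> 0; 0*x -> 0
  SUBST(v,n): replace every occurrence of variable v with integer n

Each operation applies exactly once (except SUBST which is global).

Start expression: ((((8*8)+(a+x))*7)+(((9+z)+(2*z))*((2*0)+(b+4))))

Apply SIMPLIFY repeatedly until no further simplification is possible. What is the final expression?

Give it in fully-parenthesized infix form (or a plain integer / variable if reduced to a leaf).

Start: ((((8*8)+(a+x))*7)+(((9+z)+(2*z))*((2*0)+(b+4))))
Step 1: at LLL: (8*8) -> 64; overall: ((((8*8)+(a+x))*7)+(((9+z)+(2*z))*((2*0)+(b+4)))) -> (((64+(a+x))*7)+(((9+z)+(2*z))*((2*0)+(b+4))))
Step 2: at RRL: (2*0) -> 0; overall: (((64+(a+x))*7)+(((9+z)+(2*z))*((2*0)+(b+4)))) -> (((64+(a+x))*7)+(((9+z)+(2*z))*(0+(b+4))))
Step 3: at RR: (0+(b+4)) -> (b+4); overall: (((64+(a+x))*7)+(((9+z)+(2*z))*(0+(b+4)))) -> (((64+(a+x))*7)+(((9+z)+(2*z))*(b+4)))
Fixed point: (((64+(a+x))*7)+(((9+z)+(2*z))*(b+4)))

Answer: (((64+(a+x))*7)+(((9+z)+(2*z))*(b+4)))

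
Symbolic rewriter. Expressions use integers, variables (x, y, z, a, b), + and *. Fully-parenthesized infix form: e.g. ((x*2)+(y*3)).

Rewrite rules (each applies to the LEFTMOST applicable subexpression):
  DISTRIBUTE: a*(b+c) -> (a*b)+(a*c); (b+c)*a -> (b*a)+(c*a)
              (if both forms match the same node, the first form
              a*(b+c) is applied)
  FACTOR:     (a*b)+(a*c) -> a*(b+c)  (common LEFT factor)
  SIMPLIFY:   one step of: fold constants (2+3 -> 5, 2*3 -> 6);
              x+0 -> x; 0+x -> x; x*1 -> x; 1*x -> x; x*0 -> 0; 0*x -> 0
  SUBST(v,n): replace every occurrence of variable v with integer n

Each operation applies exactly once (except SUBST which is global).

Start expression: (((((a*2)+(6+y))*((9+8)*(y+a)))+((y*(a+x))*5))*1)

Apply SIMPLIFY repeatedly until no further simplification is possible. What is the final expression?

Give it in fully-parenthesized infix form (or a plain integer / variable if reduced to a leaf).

Answer: ((((a*2)+(6+y))*(17*(y+a)))+((y*(a+x))*5))

Derivation:
Start: (((((a*2)+(6+y))*((9+8)*(y+a)))+((y*(a+x))*5))*1)
Step 1: at root: (((((a*2)+(6+y))*((9+8)*(y+a)))+((y*(a+x))*5))*1) -> ((((a*2)+(6+y))*((9+8)*(y+a)))+((y*(a+x))*5)); overall: (((((a*2)+(6+y))*((9+8)*(y+a)))+((y*(a+x))*5))*1) -> ((((a*2)+(6+y))*((9+8)*(y+a)))+((y*(a+x))*5))
Step 2: at LRL: (9+8) -> 17; overall: ((((a*2)+(6+y))*((9+8)*(y+a)))+((y*(a+x))*5)) -> ((((a*2)+(6+y))*(17*(y+a)))+((y*(a+x))*5))
Fixed point: ((((a*2)+(6+y))*(17*(y+a)))+((y*(a+x))*5))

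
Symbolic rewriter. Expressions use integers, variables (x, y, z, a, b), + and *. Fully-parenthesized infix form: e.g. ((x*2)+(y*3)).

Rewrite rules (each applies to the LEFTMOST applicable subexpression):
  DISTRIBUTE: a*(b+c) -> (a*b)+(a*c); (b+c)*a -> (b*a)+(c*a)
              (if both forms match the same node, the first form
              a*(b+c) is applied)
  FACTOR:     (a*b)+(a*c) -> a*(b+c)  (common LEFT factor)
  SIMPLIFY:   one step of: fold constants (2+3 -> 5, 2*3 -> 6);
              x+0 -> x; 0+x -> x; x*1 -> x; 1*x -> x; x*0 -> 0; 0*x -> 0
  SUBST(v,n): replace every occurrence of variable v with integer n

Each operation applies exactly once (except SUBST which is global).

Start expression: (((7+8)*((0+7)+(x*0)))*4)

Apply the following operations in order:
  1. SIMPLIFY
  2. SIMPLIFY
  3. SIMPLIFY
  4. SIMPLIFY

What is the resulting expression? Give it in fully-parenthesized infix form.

Start: (((7+8)*((0+7)+(x*0)))*4)
Apply SIMPLIFY at LL (target: (7+8)): (((7+8)*((0+7)+(x*0)))*4) -> ((15*((0+7)+(x*0)))*4)
Apply SIMPLIFY at LRL (target: (0+7)): ((15*((0+7)+(x*0)))*4) -> ((15*(7+(x*0)))*4)
Apply SIMPLIFY at LRR (target: (x*0)): ((15*(7+(x*0)))*4) -> ((15*(7+0))*4)
Apply SIMPLIFY at LR (target: (7+0)): ((15*(7+0))*4) -> ((15*7)*4)

Answer: ((15*7)*4)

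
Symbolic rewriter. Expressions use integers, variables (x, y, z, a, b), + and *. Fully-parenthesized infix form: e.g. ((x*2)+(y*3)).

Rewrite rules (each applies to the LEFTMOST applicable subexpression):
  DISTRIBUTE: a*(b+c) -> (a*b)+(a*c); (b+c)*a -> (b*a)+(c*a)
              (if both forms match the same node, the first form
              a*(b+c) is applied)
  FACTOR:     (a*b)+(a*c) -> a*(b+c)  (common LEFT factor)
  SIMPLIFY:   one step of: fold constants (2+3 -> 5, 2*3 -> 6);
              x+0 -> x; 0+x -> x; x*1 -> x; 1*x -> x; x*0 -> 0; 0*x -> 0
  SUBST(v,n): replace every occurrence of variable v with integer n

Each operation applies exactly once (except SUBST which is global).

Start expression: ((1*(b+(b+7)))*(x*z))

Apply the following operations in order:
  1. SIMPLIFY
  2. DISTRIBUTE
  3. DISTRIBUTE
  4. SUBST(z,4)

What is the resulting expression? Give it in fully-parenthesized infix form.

Answer: ((b*(x*4))+((b*(x*4))+(7*(x*4))))

Derivation:
Start: ((1*(b+(b+7)))*(x*z))
Apply SIMPLIFY at L (target: (1*(b+(b+7)))): ((1*(b+(b+7)))*(x*z)) -> ((b+(b+7))*(x*z))
Apply DISTRIBUTE at root (target: ((b+(b+7))*(x*z))): ((b+(b+7))*(x*z)) -> ((b*(x*z))+((b+7)*(x*z)))
Apply DISTRIBUTE at R (target: ((b+7)*(x*z))): ((b*(x*z))+((b+7)*(x*z))) -> ((b*(x*z))+((b*(x*z))+(7*(x*z))))
Apply SUBST(z,4): ((b*(x*z))+((b*(x*z))+(7*(x*z)))) -> ((b*(x*4))+((b*(x*4))+(7*(x*4))))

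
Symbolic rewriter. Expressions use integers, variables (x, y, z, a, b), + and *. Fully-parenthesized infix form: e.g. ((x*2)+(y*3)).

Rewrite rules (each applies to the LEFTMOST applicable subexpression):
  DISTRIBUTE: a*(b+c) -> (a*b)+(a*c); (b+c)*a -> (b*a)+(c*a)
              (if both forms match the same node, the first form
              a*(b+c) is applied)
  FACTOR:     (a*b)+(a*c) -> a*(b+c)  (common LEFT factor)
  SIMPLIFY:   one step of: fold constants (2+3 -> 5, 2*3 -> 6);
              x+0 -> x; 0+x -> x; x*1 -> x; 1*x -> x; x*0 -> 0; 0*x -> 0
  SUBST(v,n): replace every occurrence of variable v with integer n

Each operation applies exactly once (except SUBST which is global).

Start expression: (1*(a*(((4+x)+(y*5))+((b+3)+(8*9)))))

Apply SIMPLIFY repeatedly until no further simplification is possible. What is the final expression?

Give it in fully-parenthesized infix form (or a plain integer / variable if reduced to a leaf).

Start: (1*(a*(((4+x)+(y*5))+((b+3)+(8*9)))))
Step 1: at root: (1*(a*(((4+x)+(y*5))+((b+3)+(8*9))))) -> (a*(((4+x)+(y*5))+((b+3)+(8*9)))); overall: (1*(a*(((4+x)+(y*5))+((b+3)+(8*9))))) -> (a*(((4+x)+(y*5))+((b+3)+(8*9))))
Step 2: at RRR: (8*9) -> 72; overall: (a*(((4+x)+(y*5))+((b+3)+(8*9)))) -> (a*(((4+x)+(y*5))+((b+3)+72)))
Fixed point: (a*(((4+x)+(y*5))+((b+3)+72)))

Answer: (a*(((4+x)+(y*5))+((b+3)+72)))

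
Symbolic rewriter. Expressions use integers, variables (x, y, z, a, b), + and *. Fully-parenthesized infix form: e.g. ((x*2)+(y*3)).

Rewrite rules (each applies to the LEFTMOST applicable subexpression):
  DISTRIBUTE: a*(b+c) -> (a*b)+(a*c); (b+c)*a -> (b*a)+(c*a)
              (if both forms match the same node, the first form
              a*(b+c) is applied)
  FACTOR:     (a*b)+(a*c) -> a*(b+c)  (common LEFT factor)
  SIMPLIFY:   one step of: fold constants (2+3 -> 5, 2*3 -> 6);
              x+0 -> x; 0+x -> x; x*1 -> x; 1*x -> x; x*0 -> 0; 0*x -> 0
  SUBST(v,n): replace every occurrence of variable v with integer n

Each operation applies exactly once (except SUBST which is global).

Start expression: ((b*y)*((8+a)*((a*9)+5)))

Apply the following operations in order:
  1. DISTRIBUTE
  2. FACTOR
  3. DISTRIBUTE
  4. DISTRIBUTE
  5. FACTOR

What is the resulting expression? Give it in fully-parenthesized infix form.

Answer: ((b*y)*(((8+a)*(a*9))+((8+a)*5)))

Derivation:
Start: ((b*y)*((8+a)*((a*9)+5)))
Apply DISTRIBUTE at R (target: ((8+a)*((a*9)+5))): ((b*y)*((8+a)*((a*9)+5))) -> ((b*y)*(((8+a)*(a*9))+((8+a)*5)))
Apply FACTOR at R (target: (((8+a)*(a*9))+((8+a)*5))): ((b*y)*(((8+a)*(a*9))+((8+a)*5))) -> ((b*y)*((8+a)*((a*9)+5)))
Apply DISTRIBUTE at R (target: ((8+a)*((a*9)+5))): ((b*y)*((8+a)*((a*9)+5))) -> ((b*y)*(((8+a)*(a*9))+((8+a)*5)))
Apply DISTRIBUTE at root (target: ((b*y)*(((8+a)*(a*9))+((8+a)*5)))): ((b*y)*(((8+a)*(a*9))+((8+a)*5))) -> (((b*y)*((8+a)*(a*9)))+((b*y)*((8+a)*5)))
Apply FACTOR at root (target: (((b*y)*((8+a)*(a*9)))+((b*y)*((8+a)*5)))): (((b*y)*((8+a)*(a*9)))+((b*y)*((8+a)*5))) -> ((b*y)*(((8+a)*(a*9))+((8+a)*5)))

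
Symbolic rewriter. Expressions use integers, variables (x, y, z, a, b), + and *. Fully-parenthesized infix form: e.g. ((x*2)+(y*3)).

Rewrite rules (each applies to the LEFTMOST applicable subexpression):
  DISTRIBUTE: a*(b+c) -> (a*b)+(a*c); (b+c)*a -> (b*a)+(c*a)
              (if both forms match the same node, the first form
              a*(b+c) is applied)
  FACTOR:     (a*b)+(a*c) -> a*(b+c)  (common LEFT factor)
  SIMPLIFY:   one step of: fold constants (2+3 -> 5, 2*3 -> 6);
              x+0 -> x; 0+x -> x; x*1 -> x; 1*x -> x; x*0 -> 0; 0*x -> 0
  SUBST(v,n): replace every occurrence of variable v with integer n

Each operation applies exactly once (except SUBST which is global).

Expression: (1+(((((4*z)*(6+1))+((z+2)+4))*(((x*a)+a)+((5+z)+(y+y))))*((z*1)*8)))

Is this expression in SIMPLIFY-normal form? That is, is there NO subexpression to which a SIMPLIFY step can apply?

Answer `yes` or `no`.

Answer: no

Derivation:
Expression: (1+(((((4*z)*(6+1))+((z+2)+4))*(((x*a)+a)+((5+z)+(y+y))))*((z*1)*8)))
Scanning for simplifiable subexpressions (pre-order)...
  at root: (1+(((((4*z)*(6+1))+((z+2)+4))*(((x*a)+a)+((5+z)+(y+y))))*((z*1)*8))) (not simplifiable)
  at R: (((((4*z)*(6+1))+((z+2)+4))*(((x*a)+a)+((5+z)+(y+y))))*((z*1)*8)) (not simplifiable)
  at RL: ((((4*z)*(6+1))+((z+2)+4))*(((x*a)+a)+((5+z)+(y+y)))) (not simplifiable)
  at RLL: (((4*z)*(6+1))+((z+2)+4)) (not simplifiable)
  at RLLL: ((4*z)*(6+1)) (not simplifiable)
  at RLLLL: (4*z) (not simplifiable)
  at RLLLR: (6+1) (SIMPLIFIABLE)
  at RLLR: ((z+2)+4) (not simplifiable)
  at RLLRL: (z+2) (not simplifiable)
  at RLR: (((x*a)+a)+((5+z)+(y+y))) (not simplifiable)
  at RLRL: ((x*a)+a) (not simplifiable)
  at RLRLL: (x*a) (not simplifiable)
  at RLRR: ((5+z)+(y+y)) (not simplifiable)
  at RLRRL: (5+z) (not simplifiable)
  at RLRRR: (y+y) (not simplifiable)
  at RR: ((z*1)*8) (not simplifiable)
  at RRL: (z*1) (SIMPLIFIABLE)
Found simplifiable subexpr at path RLLLR: (6+1)
One SIMPLIFY step would give: (1+(((((4*z)*7)+((z+2)+4))*(((x*a)+a)+((5+z)+(y+y))))*((z*1)*8)))
-> NOT in normal form.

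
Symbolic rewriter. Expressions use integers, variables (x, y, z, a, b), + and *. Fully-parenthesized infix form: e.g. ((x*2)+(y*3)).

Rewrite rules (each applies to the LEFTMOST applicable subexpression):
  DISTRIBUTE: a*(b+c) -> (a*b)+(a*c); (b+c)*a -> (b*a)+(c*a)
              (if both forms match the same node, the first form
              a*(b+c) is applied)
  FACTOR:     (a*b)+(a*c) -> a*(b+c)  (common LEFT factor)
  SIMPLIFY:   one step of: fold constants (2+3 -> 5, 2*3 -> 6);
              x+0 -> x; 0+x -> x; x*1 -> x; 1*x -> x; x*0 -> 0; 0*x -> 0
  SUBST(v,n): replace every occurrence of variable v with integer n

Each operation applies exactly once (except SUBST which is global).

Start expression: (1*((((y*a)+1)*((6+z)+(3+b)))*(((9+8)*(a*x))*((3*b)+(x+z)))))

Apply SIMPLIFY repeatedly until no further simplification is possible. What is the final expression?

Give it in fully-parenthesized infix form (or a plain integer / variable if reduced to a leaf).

Answer: ((((y*a)+1)*((6+z)+(3+b)))*((17*(a*x))*((3*b)+(x+z))))

Derivation:
Start: (1*((((y*a)+1)*((6+z)+(3+b)))*(((9+8)*(a*x))*((3*b)+(x+z)))))
Step 1: at root: (1*((((y*a)+1)*((6+z)+(3+b)))*(((9+8)*(a*x))*((3*b)+(x+z))))) -> ((((y*a)+1)*((6+z)+(3+b)))*(((9+8)*(a*x))*((3*b)+(x+z)))); overall: (1*((((y*a)+1)*((6+z)+(3+b)))*(((9+8)*(a*x))*((3*b)+(x+z))))) -> ((((y*a)+1)*((6+z)+(3+b)))*(((9+8)*(a*x))*((3*b)+(x+z))))
Step 2: at RLL: (9+8) -> 17; overall: ((((y*a)+1)*((6+z)+(3+b)))*(((9+8)*(a*x))*((3*b)+(x+z)))) -> ((((y*a)+1)*((6+z)+(3+b)))*((17*(a*x))*((3*b)+(x+z))))
Fixed point: ((((y*a)+1)*((6+z)+(3+b)))*((17*(a*x))*((3*b)+(x+z))))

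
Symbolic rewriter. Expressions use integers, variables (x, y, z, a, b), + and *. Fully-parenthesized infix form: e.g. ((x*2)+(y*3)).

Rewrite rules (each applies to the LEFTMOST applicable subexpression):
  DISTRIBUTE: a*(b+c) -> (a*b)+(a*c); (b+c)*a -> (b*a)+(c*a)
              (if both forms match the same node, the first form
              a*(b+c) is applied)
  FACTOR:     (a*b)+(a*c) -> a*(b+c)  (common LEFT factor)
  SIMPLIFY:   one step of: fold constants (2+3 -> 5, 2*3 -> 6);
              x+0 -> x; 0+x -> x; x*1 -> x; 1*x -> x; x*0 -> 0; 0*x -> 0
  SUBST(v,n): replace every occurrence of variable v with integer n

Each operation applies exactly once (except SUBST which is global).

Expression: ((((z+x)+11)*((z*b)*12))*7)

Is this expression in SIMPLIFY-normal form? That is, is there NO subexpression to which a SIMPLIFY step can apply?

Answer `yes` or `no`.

Expression: ((((z+x)+11)*((z*b)*12))*7)
Scanning for simplifiable subexpressions (pre-order)...
  at root: ((((z+x)+11)*((z*b)*12))*7) (not simplifiable)
  at L: (((z+x)+11)*((z*b)*12)) (not simplifiable)
  at LL: ((z+x)+11) (not simplifiable)
  at LLL: (z+x) (not simplifiable)
  at LR: ((z*b)*12) (not simplifiable)
  at LRL: (z*b) (not simplifiable)
Result: no simplifiable subexpression found -> normal form.

Answer: yes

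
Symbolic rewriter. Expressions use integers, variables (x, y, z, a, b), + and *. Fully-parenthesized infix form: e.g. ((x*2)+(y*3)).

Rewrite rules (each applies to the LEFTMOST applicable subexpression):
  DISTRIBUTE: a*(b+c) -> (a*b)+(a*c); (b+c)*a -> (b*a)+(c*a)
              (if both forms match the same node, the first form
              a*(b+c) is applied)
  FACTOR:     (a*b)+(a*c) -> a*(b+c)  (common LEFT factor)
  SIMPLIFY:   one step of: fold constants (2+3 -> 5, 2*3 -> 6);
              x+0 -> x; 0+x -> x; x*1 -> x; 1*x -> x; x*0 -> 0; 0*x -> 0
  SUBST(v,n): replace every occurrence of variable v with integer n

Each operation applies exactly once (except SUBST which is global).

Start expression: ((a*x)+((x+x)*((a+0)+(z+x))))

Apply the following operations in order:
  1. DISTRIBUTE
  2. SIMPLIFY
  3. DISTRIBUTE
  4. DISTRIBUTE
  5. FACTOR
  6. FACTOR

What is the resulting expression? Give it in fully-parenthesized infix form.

Start: ((a*x)+((x+x)*((a+0)+(z+x))))
Apply DISTRIBUTE at R (target: ((x+x)*((a+0)+(z+x)))): ((a*x)+((x+x)*((a+0)+(z+x)))) -> ((a*x)+(((x+x)*(a+0))+((x+x)*(z+x))))
Apply SIMPLIFY at RLR (target: (a+0)): ((a*x)+(((x+x)*(a+0))+((x+x)*(z+x)))) -> ((a*x)+(((x+x)*a)+((x+x)*(z+x))))
Apply DISTRIBUTE at RL (target: ((x+x)*a)): ((a*x)+(((x+x)*a)+((x+x)*(z+x)))) -> ((a*x)+(((x*a)+(x*a))+((x+x)*(z+x))))
Apply DISTRIBUTE at RR (target: ((x+x)*(z+x))): ((a*x)+(((x*a)+(x*a))+((x+x)*(z+x)))) -> ((a*x)+(((x*a)+(x*a))+(((x+x)*z)+((x+x)*x))))
Apply FACTOR at RL (target: ((x*a)+(x*a))): ((a*x)+(((x*a)+(x*a))+(((x+x)*z)+((x+x)*x)))) -> ((a*x)+((x*(a+a))+(((x+x)*z)+((x+x)*x))))
Apply FACTOR at RR (target: (((x+x)*z)+((x+x)*x))): ((a*x)+((x*(a+a))+(((x+x)*z)+((x+x)*x)))) -> ((a*x)+((x*(a+a))+((x+x)*(z+x))))

Answer: ((a*x)+((x*(a+a))+((x+x)*(z+x))))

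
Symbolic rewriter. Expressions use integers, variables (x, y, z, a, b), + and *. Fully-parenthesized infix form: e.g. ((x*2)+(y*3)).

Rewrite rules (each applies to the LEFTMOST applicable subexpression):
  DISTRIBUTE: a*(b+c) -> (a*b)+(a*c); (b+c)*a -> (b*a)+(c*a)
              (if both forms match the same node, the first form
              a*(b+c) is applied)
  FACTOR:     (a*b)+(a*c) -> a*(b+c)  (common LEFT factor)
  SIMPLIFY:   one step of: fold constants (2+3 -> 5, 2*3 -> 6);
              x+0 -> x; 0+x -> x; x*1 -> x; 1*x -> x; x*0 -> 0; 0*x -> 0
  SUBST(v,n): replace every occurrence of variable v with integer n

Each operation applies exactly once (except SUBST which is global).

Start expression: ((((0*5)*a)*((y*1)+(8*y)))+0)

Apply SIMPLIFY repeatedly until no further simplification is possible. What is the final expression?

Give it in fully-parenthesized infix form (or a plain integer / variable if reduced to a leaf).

Answer: 0

Derivation:
Start: ((((0*5)*a)*((y*1)+(8*y)))+0)
Step 1: at root: ((((0*5)*a)*((y*1)+(8*y)))+0) -> (((0*5)*a)*((y*1)+(8*y))); overall: ((((0*5)*a)*((y*1)+(8*y)))+0) -> (((0*5)*a)*((y*1)+(8*y)))
Step 2: at LL: (0*5) -> 0; overall: (((0*5)*a)*((y*1)+(8*y))) -> ((0*a)*((y*1)+(8*y)))
Step 3: at L: (0*a) -> 0; overall: ((0*a)*((y*1)+(8*y))) -> (0*((y*1)+(8*y)))
Step 4: at root: (0*((y*1)+(8*y))) -> 0; overall: (0*((y*1)+(8*y))) -> 0
Fixed point: 0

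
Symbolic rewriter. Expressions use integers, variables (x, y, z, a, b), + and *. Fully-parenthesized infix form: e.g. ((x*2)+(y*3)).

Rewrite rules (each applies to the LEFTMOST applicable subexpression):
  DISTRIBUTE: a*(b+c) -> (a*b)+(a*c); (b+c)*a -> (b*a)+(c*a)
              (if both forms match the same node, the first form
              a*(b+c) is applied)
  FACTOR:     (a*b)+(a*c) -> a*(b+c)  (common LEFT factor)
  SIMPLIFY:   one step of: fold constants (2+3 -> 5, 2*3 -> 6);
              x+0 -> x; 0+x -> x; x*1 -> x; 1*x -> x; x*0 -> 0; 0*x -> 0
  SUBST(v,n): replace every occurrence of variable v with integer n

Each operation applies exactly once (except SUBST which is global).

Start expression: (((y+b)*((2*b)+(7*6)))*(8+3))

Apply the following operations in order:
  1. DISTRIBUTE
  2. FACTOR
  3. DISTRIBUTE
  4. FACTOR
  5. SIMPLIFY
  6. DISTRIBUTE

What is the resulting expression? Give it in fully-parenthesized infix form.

Start: (((y+b)*((2*b)+(7*6)))*(8+3))
Apply DISTRIBUTE at root (target: (((y+b)*((2*b)+(7*6)))*(8+3))): (((y+b)*((2*b)+(7*6)))*(8+3)) -> ((((y+b)*((2*b)+(7*6)))*8)+(((y+b)*((2*b)+(7*6)))*3))
Apply FACTOR at root (target: ((((y+b)*((2*b)+(7*6)))*8)+(((y+b)*((2*b)+(7*6)))*3))): ((((y+b)*((2*b)+(7*6)))*8)+(((y+b)*((2*b)+(7*6)))*3)) -> (((y+b)*((2*b)+(7*6)))*(8+3))
Apply DISTRIBUTE at root (target: (((y+b)*((2*b)+(7*6)))*(8+3))): (((y+b)*((2*b)+(7*6)))*(8+3)) -> ((((y+b)*((2*b)+(7*6)))*8)+(((y+b)*((2*b)+(7*6)))*3))
Apply FACTOR at root (target: ((((y+b)*((2*b)+(7*6)))*8)+(((y+b)*((2*b)+(7*6)))*3))): ((((y+b)*((2*b)+(7*6)))*8)+(((y+b)*((2*b)+(7*6)))*3)) -> (((y+b)*((2*b)+(7*6)))*(8+3))
Apply SIMPLIFY at LRR (target: (7*6)): (((y+b)*((2*b)+(7*6)))*(8+3)) -> (((y+b)*((2*b)+42))*(8+3))
Apply DISTRIBUTE at root (target: (((y+b)*((2*b)+42))*(8+3))): (((y+b)*((2*b)+42))*(8+3)) -> ((((y+b)*((2*b)+42))*8)+(((y+b)*((2*b)+42))*3))

Answer: ((((y+b)*((2*b)+42))*8)+(((y+b)*((2*b)+42))*3))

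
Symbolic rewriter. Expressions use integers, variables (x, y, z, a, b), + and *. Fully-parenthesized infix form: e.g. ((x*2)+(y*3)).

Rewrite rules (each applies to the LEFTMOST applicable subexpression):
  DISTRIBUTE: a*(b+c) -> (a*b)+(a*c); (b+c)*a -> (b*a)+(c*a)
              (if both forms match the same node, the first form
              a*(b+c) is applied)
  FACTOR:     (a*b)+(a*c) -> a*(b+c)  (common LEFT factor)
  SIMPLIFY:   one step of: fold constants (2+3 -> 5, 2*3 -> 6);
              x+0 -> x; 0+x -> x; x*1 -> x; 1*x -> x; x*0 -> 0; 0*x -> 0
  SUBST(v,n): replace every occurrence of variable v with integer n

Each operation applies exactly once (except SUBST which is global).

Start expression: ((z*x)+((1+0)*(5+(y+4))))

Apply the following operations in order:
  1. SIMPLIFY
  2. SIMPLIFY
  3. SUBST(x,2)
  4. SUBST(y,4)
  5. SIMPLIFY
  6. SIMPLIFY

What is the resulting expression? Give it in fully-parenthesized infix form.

Start: ((z*x)+((1+0)*(5+(y+4))))
Apply SIMPLIFY at RL (target: (1+0)): ((z*x)+((1+0)*(5+(y+4)))) -> ((z*x)+(1*(5+(y+4))))
Apply SIMPLIFY at R (target: (1*(5+(y+4)))): ((z*x)+(1*(5+(y+4)))) -> ((z*x)+(5+(y+4)))
Apply SUBST(x,2): ((z*x)+(5+(y+4))) -> ((z*2)+(5+(y+4)))
Apply SUBST(y,4): ((z*2)+(5+(y+4))) -> ((z*2)+(5+(4+4)))
Apply SIMPLIFY at RR (target: (4+4)): ((z*2)+(5+(4+4))) -> ((z*2)+(5+8))
Apply SIMPLIFY at R (target: (5+8)): ((z*2)+(5+8)) -> ((z*2)+13)

Answer: ((z*2)+13)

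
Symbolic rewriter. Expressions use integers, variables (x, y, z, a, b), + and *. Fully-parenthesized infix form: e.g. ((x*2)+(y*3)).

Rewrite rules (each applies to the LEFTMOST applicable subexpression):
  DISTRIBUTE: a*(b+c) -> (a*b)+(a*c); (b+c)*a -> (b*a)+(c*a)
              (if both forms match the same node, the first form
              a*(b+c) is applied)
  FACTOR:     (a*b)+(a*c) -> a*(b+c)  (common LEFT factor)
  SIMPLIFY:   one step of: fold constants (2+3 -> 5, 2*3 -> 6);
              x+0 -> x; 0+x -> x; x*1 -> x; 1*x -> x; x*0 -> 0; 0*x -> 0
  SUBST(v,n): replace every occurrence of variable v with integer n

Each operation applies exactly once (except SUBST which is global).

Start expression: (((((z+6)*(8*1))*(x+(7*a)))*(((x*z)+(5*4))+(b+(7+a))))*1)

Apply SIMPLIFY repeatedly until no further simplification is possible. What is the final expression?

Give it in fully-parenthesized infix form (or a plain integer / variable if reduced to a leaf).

Answer: ((((z+6)*8)*(x+(7*a)))*(((x*z)+20)+(b+(7+a))))

Derivation:
Start: (((((z+6)*(8*1))*(x+(7*a)))*(((x*z)+(5*4))+(b+(7+a))))*1)
Step 1: at root: (((((z+6)*(8*1))*(x+(7*a)))*(((x*z)+(5*4))+(b+(7+a))))*1) -> ((((z+6)*(8*1))*(x+(7*a)))*(((x*z)+(5*4))+(b+(7+a)))); overall: (((((z+6)*(8*1))*(x+(7*a)))*(((x*z)+(5*4))+(b+(7+a))))*1) -> ((((z+6)*(8*1))*(x+(7*a)))*(((x*z)+(5*4))+(b+(7+a))))
Step 2: at LLR: (8*1) -> 8; overall: ((((z+6)*(8*1))*(x+(7*a)))*(((x*z)+(5*4))+(b+(7+a)))) -> ((((z+6)*8)*(x+(7*a)))*(((x*z)+(5*4))+(b+(7+a))))
Step 3: at RLR: (5*4) -> 20; overall: ((((z+6)*8)*(x+(7*a)))*(((x*z)+(5*4))+(b+(7+a)))) -> ((((z+6)*8)*(x+(7*a)))*(((x*z)+20)+(b+(7+a))))
Fixed point: ((((z+6)*8)*(x+(7*a)))*(((x*z)+20)+(b+(7+a))))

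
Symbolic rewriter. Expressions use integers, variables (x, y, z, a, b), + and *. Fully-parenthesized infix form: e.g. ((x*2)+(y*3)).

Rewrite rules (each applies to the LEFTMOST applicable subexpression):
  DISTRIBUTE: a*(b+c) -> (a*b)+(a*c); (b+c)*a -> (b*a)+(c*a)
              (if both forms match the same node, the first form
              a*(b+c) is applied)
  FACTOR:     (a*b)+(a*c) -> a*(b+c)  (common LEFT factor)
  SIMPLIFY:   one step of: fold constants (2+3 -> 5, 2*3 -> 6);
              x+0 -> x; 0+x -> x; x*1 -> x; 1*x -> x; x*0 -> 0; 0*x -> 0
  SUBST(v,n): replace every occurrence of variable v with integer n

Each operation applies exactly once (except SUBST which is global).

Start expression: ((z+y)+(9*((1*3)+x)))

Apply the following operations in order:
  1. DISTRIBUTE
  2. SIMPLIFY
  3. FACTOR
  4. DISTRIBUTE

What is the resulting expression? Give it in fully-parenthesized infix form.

Answer: ((z+y)+((9*3)+(9*x)))

Derivation:
Start: ((z+y)+(9*((1*3)+x)))
Apply DISTRIBUTE at R (target: (9*((1*3)+x))): ((z+y)+(9*((1*3)+x))) -> ((z+y)+((9*(1*3))+(9*x)))
Apply SIMPLIFY at RLR (target: (1*3)): ((z+y)+((9*(1*3))+(9*x))) -> ((z+y)+((9*3)+(9*x)))
Apply FACTOR at R (target: ((9*3)+(9*x))): ((z+y)+((9*3)+(9*x))) -> ((z+y)+(9*(3+x)))
Apply DISTRIBUTE at R (target: (9*(3+x))): ((z+y)+(9*(3+x))) -> ((z+y)+((9*3)+(9*x)))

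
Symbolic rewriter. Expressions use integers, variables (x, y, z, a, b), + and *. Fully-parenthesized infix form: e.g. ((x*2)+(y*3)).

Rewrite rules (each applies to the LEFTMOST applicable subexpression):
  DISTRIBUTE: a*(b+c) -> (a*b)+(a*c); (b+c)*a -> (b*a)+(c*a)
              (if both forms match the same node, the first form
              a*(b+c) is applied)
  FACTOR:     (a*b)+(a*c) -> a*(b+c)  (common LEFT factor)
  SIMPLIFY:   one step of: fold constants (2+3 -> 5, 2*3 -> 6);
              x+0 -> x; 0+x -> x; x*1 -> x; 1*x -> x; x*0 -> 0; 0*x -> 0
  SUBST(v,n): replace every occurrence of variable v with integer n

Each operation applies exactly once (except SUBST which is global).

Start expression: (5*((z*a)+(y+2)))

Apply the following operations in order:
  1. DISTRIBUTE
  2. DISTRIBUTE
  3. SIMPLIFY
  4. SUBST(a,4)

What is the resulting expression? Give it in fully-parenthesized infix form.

Answer: ((5*(z*4))+((5*y)+10))

Derivation:
Start: (5*((z*a)+(y+2)))
Apply DISTRIBUTE at root (target: (5*((z*a)+(y+2)))): (5*((z*a)+(y+2))) -> ((5*(z*a))+(5*(y+2)))
Apply DISTRIBUTE at R (target: (5*(y+2))): ((5*(z*a))+(5*(y+2))) -> ((5*(z*a))+((5*y)+(5*2)))
Apply SIMPLIFY at RR (target: (5*2)): ((5*(z*a))+((5*y)+(5*2))) -> ((5*(z*a))+((5*y)+10))
Apply SUBST(a,4): ((5*(z*a))+((5*y)+10)) -> ((5*(z*4))+((5*y)+10))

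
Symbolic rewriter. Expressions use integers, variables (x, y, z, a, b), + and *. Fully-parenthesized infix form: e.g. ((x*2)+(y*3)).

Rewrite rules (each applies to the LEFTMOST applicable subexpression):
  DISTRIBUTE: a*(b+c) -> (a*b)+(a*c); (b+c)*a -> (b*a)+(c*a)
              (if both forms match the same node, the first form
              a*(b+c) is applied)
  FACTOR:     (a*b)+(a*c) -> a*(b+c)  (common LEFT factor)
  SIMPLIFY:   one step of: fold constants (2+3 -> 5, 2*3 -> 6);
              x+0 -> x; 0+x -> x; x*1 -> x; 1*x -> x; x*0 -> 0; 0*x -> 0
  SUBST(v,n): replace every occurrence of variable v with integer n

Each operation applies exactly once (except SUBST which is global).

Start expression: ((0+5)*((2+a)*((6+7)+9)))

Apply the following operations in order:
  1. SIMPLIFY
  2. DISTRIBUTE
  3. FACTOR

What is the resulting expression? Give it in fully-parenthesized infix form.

Answer: (5*((2+a)*((6+7)+9)))

Derivation:
Start: ((0+5)*((2+a)*((6+7)+9)))
Apply SIMPLIFY at L (target: (0+5)): ((0+5)*((2+a)*((6+7)+9))) -> (5*((2+a)*((6+7)+9)))
Apply DISTRIBUTE at R (target: ((2+a)*((6+7)+9))): (5*((2+a)*((6+7)+9))) -> (5*(((2+a)*(6+7))+((2+a)*9)))
Apply FACTOR at R (target: (((2+a)*(6+7))+((2+a)*9))): (5*(((2+a)*(6+7))+((2+a)*9))) -> (5*((2+a)*((6+7)+9)))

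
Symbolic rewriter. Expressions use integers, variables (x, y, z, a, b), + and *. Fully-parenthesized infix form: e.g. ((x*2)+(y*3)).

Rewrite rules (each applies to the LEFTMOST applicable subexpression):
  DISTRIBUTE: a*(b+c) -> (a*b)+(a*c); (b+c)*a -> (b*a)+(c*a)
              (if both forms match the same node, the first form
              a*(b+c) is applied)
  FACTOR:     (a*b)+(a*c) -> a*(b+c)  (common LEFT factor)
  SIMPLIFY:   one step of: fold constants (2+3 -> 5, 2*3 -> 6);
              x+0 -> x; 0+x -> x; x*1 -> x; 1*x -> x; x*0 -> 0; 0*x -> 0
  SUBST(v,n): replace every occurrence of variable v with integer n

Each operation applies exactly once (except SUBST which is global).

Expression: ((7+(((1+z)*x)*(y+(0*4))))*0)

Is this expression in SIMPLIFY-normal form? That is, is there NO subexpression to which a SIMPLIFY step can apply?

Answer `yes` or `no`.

Answer: no

Derivation:
Expression: ((7+(((1+z)*x)*(y+(0*4))))*0)
Scanning for simplifiable subexpressions (pre-order)...
  at root: ((7+(((1+z)*x)*(y+(0*4))))*0) (SIMPLIFIABLE)
  at L: (7+(((1+z)*x)*(y+(0*4)))) (not simplifiable)
  at LR: (((1+z)*x)*(y+(0*4))) (not simplifiable)
  at LRL: ((1+z)*x) (not simplifiable)
  at LRLL: (1+z) (not simplifiable)
  at LRR: (y+(0*4)) (not simplifiable)
  at LRRR: (0*4) (SIMPLIFIABLE)
Found simplifiable subexpr at path root: ((7+(((1+z)*x)*(y+(0*4))))*0)
One SIMPLIFY step would give: 0
-> NOT in normal form.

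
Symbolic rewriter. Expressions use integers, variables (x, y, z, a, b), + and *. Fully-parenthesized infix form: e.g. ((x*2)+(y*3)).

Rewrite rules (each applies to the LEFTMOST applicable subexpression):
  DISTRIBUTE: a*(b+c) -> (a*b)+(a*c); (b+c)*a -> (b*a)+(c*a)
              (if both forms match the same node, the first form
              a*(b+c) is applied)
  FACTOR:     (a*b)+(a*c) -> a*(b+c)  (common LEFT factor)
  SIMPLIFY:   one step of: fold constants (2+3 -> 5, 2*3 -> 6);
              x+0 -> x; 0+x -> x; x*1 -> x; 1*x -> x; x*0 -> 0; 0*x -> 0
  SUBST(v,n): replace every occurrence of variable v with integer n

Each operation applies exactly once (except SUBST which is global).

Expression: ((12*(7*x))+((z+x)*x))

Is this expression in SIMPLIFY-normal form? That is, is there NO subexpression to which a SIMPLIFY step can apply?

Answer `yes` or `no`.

Answer: yes

Derivation:
Expression: ((12*(7*x))+((z+x)*x))
Scanning for simplifiable subexpressions (pre-order)...
  at root: ((12*(7*x))+((z+x)*x)) (not simplifiable)
  at L: (12*(7*x)) (not simplifiable)
  at LR: (7*x) (not simplifiable)
  at R: ((z+x)*x) (not simplifiable)
  at RL: (z+x) (not simplifiable)
Result: no simplifiable subexpression found -> normal form.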